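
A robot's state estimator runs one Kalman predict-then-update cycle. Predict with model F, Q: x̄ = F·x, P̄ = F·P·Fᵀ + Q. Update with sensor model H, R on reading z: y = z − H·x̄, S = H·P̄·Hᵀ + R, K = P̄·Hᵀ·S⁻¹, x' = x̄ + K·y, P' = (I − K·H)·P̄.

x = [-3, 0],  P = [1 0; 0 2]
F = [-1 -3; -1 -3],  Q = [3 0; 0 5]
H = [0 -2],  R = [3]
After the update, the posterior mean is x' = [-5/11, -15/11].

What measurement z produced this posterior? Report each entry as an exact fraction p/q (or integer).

z = [3]

x̄ = F·x = [3, 3]
P̄ = F·P·Fᵀ + Q = [22 19; 19 24]
S = H·P̄·Hᵀ + R = [99]
K = P̄·Hᵀ·S⁻¹ = [-38/99; -16/33]
x' − x̄ = [-38/11, -48/11] = K·y
y = (KᵀK)⁻¹·Kᵀ·(x' − x̄) = [9]
z = y + H·x̄ = [9] + [-6] = [3]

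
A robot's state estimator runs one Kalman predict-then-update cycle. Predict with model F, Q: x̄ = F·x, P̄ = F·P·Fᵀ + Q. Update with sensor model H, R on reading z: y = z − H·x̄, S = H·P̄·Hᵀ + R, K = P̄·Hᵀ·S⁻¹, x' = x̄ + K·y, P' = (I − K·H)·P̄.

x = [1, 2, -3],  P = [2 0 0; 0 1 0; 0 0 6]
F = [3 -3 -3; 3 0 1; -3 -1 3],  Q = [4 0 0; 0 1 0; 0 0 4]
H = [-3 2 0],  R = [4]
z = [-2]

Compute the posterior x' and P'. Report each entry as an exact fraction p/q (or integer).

x̄ = F·x = [6, 0, -14]
P̄ = F·P·Fᵀ + Q = [85 0 -69; 0 25 0; -69 0 77]
y = z − H·x̄ = [16]
S = H·P̄·Hᵀ + R = [869]
K = P̄·Hᵀ·S⁻¹ = [-255/869; 50/869; 207/869]
x' = x̄ + K·y = [1134/869, 800/869, -8854/869]
P' = (I − K·H)·P̄ = [8840/869 12750/869 -7176/869; 12750/869 19225/869 -10350/869; -7176/869 -10350/869 24064/869]

x' = [1134/869, 800/869, -8854/869]
P' = [8840/869 12750/869 -7176/869; 12750/869 19225/869 -10350/869; -7176/869 -10350/869 24064/869]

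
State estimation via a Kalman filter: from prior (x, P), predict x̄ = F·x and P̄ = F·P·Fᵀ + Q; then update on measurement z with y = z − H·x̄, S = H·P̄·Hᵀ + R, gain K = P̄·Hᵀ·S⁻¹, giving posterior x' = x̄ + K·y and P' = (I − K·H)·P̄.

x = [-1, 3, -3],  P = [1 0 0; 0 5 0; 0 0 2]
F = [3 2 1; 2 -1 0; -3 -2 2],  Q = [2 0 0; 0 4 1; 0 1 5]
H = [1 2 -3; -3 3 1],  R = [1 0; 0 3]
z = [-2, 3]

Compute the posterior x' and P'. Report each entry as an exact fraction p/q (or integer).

x' = [-184526/34353, -226399/68706, -76129/22902]
P' = [582523/103059 411538/103059 155401/34353; 411538/103059 628247/206118 227897/68706; 155401/34353 227897/68706 86837/22902]

x̄ = F·x = [0, -5, -9]
P̄ = F·P·Fᵀ + Q = [33 -4 -25; -4 13 5; -25 5 42]
y = z − H·x̄ = [-19, 27]
S = H·P̄·Hᵀ + R = [538 -420; -420 711]
K = P̄·Hᵀ·S⁻¹ = [2330/34353 -15584/103059; 9499/68706 16534/103059; -4979/22902 1966/34353]
x' = x̄ + K·y = [-184526/34353, -226399/68706, -76129/22902]
P' = (I − K·H)·P̄ = [582523/103059 411538/103059 155401/34353; 411538/103059 628247/206118 227897/68706; 155401/34353 227897/68706 86837/22902]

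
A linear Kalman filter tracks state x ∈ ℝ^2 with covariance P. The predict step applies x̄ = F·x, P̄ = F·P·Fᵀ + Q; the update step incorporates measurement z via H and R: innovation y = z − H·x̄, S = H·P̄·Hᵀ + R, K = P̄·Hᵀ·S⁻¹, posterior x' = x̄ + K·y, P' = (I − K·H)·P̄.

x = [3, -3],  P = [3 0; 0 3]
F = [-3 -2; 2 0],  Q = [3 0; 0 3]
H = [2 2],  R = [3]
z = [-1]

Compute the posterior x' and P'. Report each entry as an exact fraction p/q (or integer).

x' = [-199/29, 188/29]
P' = [450/29 -426/29; -426/29 423/29]

x̄ = F·x = [-3, 6]
P̄ = F·P·Fᵀ + Q = [42 -18; -18 15]
y = z − H·x̄ = [-7]
S = H·P̄·Hᵀ + R = [87]
K = P̄·Hᵀ·S⁻¹ = [16/29; -2/29]
x' = x̄ + K·y = [-199/29, 188/29]
P' = (I − K·H)·P̄ = [450/29 -426/29; -426/29 423/29]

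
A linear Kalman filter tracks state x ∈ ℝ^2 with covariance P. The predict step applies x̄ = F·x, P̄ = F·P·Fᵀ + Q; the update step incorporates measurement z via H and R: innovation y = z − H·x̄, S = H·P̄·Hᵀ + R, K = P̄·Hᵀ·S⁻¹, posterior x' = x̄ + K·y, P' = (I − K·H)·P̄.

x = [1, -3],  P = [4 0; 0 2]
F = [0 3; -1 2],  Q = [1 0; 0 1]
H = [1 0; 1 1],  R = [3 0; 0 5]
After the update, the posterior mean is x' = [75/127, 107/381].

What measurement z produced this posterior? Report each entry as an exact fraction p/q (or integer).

x̄ = F·x = [-9, -7]
P̄ = F·P·Fᵀ + Q = [19 12; 12 13]
S = H·P̄·Hᵀ + R = [22 31; 31 61]
K = P̄·Hᵀ·S⁻¹ = [66/127 31/127; -43/381 178/381]
x' − x̄ = [1218/127, 2774/381] = K·y
y = (KᵀK)⁻¹·Kᵀ·(x' − x̄) = [10, 18]
z = y + H·x̄ = [10, 18] + [-9, -16] = [1, 2]

z = [1, 2]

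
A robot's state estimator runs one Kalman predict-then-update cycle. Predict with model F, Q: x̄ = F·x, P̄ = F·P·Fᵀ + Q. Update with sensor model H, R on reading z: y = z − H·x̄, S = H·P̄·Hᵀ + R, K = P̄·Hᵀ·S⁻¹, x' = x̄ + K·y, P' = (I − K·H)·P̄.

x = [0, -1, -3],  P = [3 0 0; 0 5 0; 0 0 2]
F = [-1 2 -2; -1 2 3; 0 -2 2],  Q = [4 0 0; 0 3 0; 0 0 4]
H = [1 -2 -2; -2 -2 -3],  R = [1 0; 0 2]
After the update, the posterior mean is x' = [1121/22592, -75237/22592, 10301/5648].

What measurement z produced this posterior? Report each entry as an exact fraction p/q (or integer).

z = [3, 1]

x̄ = F·x = [4, -11, -4]
P̄ = F·P·Fᵀ + Q = [35 11 -28; 11 44 -8; -28 -8 32]
S = H·P̄·Hᵀ + R = [344 212; 212 262]
K = P̄·Hᵀ·S⁻¹ = [9887/22592 -4345/11296; 1125/22592 -4163/11296; -1853/5648 491/2824]
x' − x̄ = [-89247/22592, 173275/22592, 32893/5648] = K·y
y = (KᵀK)⁻¹·Kᵀ·(x' − x̄) = [-31, -25]
z = y + H·x̄ = [-31, -25] + [34, 26] = [3, 1]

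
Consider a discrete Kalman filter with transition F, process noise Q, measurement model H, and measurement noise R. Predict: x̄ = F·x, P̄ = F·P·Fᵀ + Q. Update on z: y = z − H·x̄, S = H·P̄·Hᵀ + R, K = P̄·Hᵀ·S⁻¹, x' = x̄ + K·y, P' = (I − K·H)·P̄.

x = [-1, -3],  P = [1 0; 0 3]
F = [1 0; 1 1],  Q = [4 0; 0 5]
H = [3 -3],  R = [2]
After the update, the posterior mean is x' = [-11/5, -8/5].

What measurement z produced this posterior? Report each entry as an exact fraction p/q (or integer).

z = [-2]

x̄ = F·x = [-1, -4]
P̄ = F·P·Fᵀ + Q = [5 1; 1 9]
S = H·P̄·Hᵀ + R = [110]
K = P̄·Hᵀ·S⁻¹ = [6/55; -12/55]
x' − x̄ = [-6/5, 12/5] = K·y
y = (KᵀK)⁻¹·Kᵀ·(x' − x̄) = [-11]
z = y + H·x̄ = [-11] + [9] = [-2]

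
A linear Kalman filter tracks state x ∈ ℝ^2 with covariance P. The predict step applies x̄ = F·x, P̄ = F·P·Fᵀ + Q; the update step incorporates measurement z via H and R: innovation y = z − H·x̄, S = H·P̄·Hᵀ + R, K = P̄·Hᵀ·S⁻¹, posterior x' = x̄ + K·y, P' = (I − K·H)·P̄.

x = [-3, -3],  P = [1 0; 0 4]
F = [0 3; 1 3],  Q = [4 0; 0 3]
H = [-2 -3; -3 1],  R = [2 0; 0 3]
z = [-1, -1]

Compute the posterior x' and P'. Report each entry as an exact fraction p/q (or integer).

x̄ = F·x = [-9, -12]
P̄ = F·P·Fᵀ + Q = [40 36; 36 40]
y = z − H·x̄ = [-55, -16]
S = H·P̄·Hᵀ + R = [954 372; 372 187]
K = P̄·Hᵀ·S⁻¹ = [-1954/20007 -1700/6669; -136/513 28/171]
x' = x̄ + K·y = [9007/20007, -20/513]
P' = (I − K·H)·P̄ = [4528/20007 -44/513; -44/513 40/171]

x' = [9007/20007, -20/513]
P' = [4528/20007 -44/513; -44/513 40/171]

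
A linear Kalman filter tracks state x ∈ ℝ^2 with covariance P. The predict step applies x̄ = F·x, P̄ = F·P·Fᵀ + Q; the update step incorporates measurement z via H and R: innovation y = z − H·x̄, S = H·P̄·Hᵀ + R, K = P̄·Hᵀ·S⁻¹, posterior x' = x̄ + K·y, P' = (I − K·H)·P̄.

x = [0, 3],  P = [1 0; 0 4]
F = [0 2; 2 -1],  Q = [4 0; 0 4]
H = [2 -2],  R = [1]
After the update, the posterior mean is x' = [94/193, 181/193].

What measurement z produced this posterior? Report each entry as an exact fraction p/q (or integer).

z = [-1]

x̄ = F·x = [6, -3]
P̄ = F·P·Fᵀ + Q = [20 -8; -8 12]
S = H·P̄·Hᵀ + R = [193]
K = P̄·Hᵀ·S⁻¹ = [56/193; -40/193]
x' − x̄ = [-1064/193, 760/193] = K·y
y = (KᵀK)⁻¹·Kᵀ·(x' − x̄) = [-19]
z = y + H·x̄ = [-19] + [18] = [-1]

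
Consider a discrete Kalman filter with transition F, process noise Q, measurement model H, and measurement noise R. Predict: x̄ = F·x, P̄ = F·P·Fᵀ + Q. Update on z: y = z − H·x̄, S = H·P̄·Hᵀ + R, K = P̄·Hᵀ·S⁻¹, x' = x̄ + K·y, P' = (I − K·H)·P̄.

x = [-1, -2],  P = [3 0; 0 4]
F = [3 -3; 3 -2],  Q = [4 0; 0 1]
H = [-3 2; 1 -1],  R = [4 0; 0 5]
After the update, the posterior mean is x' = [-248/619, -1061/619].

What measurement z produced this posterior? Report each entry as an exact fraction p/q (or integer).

x̄ = F·x = [3, 1]
P̄ = F·P·Fᵀ + Q = [67 51; 51 44]
S = H·P̄·Hᵀ + R = [171 -34; -34 14]
K = P̄·Hᵀ·S⁻¹ = [-421/619 -315/619; -336/619 -1013/1238]
x' − x̄ = [-2105/619, -1680/619] = K·y
y = (KᵀK)⁻¹·Kᵀ·(x' − x̄) = [5, 0]
z = y + H·x̄ = [5, 0] + [-7, 2] = [-2, 2]

z = [-2, 2]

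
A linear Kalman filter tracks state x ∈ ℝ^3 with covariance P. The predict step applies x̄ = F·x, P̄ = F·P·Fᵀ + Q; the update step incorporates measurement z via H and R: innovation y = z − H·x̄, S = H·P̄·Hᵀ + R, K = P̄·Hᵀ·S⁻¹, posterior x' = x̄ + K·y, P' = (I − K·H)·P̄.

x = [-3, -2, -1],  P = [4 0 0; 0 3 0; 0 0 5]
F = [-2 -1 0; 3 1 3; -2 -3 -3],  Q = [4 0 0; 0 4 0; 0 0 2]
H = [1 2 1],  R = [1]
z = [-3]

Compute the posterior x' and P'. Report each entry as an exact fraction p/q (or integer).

x' = [63/8, -601/48, 679/48]
P' = [181/8 -361/16 359/16; -361/16 3407/96 -4577/96; 359/16 -4577/96 6959/96]

x̄ = F·x = [8, -14, 15]
P̄ = F·P·Fᵀ + Q = [23 -27 25; -27 88 -78; 25 -78 90]
y = z − H·x̄ = [2]
S = H·P̄·Hᵀ + R = [96]
K = P̄·Hᵀ·S⁻¹ = [-1/16; 71/96; -41/96]
x' = x̄ + K·y = [63/8, -601/48, 679/48]
P' = (I − K·H)·P̄ = [181/8 -361/16 359/16; -361/16 3407/96 -4577/96; 359/16 -4577/96 6959/96]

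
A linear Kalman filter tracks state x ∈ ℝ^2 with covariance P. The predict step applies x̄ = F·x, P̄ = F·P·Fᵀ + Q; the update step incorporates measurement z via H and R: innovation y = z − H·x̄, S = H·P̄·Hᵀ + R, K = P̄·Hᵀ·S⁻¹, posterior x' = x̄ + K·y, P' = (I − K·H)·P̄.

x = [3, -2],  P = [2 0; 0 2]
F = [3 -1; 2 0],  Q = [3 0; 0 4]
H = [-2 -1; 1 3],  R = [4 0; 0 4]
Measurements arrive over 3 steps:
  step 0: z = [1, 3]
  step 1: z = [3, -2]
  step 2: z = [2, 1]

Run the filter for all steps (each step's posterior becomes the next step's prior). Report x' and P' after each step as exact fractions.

step 0: x̄ = F·x = [11, 6]
step 0: P̄ = F·P·Fᵀ + Q = [23 12; 12 12]
step 0: y = z − H·x̄ = [29, -26]
step 0: S = H·P̄·Hᵀ + R = [156 -166; -166 207]
step 0: K = P̄·Hᵀ·S⁻¹ = [-553/1184 -53/592; 129/1184 189/592]
step 0: x' = x̄ + K·y = [-257/1184, 1017/1184]
step 0: P' = (I − K·H)·P̄ = [353/296 -153/296; -153/296 177/296]
step 1: x̄ = F·x = [-447/296, -257/592]
step 1: P̄ = F·P·Fᵀ + Q = [645/37 303/37; 303/37 649/74]
step 1: y = z − H·x̄ = [-269/592, 13/16]
step 1: S = H·P̄·Hᵀ + R = [8529/74 -237/2; -237/2 299/2]
step 1: K = P̄·Hᵀ·S⁻¹ = [-36003/78653 -6441/78653; 24311/235959 24574/78653]
step 1: x' = x̄ + K·y = [-215301/157306, -107165/471918]
step 1: P' = (I − K·H)·P̄ = [91560/78653 -39108/78653; -39108/78653 137404/235959]
step 2: x̄ = F·x = [-915272/235959, -215301/78653]
step 2: P̄ = F·P·Fᵀ + Q = [4021345/235959 627576/78653; 627576/78653 680852/78653]
step 2: y = z − H·x̄ = [-2004529/235959, 3088940/235959]
step 2: S = H·P̄·Hᵀ + R = [26602684/235959 -27349454/235959; -27349454/235959 34644553/235959]
step 2: K = P̄·Hᵀ·S⁻¹ = [-84130433/183978426 -7532738/91989213; 18926993/183978426 28740203/91989213]
step 2: x' = x̄ + K·y = [-65385315/61326142, 29357645/61326142]
step 2: P' = (I − K·H)·P̄ = [106982710/91989213 -45704554/91989213; -45704554/91989213 53555122/91989213]

step 0: x' = [-257/1184, 1017/1184], P' = [353/296 -153/296; -153/296 177/296]
step 1: x' = [-215301/157306, -107165/471918], P' = [91560/78653 -39108/78653; -39108/78653 137404/235959]
step 2: x' = [-65385315/61326142, 29357645/61326142], P' = [106982710/91989213 -45704554/91989213; -45704554/91989213 53555122/91989213]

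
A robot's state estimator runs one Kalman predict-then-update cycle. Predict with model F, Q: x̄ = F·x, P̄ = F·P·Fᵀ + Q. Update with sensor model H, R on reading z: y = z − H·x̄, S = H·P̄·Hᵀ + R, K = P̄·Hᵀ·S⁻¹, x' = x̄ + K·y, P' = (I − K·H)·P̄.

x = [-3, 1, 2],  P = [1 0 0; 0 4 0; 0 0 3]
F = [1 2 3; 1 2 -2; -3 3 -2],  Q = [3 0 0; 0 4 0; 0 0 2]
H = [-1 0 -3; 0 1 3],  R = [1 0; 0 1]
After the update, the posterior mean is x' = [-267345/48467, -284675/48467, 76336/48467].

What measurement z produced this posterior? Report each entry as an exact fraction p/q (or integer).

x̄ = F·x = [5, -5, 8]
P̄ = F·P·Fᵀ + Q = [47 -1 3; -1 33 33; 3 33 59]
S = H·P̄·Hᵀ + R = [597 -638; -638 763]
K = P̄·Hᵀ·S⁻¹ = [-37624/48467 -30952/48467; 9442/48467 16280/48467; -3360/48467 10530/48467]
x' − x̄ = [-509680/48467, -42340/48467, -311400/48467] = K·y
y = (KᵀK)⁻¹·Kᵀ·(x' − x̄) = [30, -20]
z = y + H·x̄ = [30, -20] + [-29, 19] = [1, -1]

z = [1, -1]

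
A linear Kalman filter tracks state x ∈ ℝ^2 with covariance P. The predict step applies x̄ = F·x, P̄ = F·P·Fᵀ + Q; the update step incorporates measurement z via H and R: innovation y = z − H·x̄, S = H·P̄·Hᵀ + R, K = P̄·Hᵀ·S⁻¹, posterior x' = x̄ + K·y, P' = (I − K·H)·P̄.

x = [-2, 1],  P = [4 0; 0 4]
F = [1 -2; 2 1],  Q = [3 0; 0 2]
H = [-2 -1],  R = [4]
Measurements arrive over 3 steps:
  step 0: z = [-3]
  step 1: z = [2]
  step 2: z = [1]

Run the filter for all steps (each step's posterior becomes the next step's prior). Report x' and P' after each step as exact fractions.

step 0: x' = [86/59, -23/59], P' = [299/59 -506/59; -506/59 1056/59]
step 1: x' = [-29778/13747, 33124/13747], P' = [33164/13747 -39424/13747; -39424/13747 79556/13747]
step 2: x' = [-136951/1220125, -1355697/1220125], P' = [2718549/1220125 -3184822/1220125; -3184822/1220125 6635616/1220125]

step 0: x̄ = F·x = [-4, -3]
step 0: P̄ = F·P·Fᵀ + Q = [23 0; 0 22]
step 0: y = z − H·x̄ = [-14]
step 0: S = H·P̄·Hᵀ + R = [118]
step 0: K = P̄·Hᵀ·S⁻¹ = [-23/59; -11/59]
step 0: x' = x̄ + K·y = [86/59, -23/59]
step 0: P' = (I − K·H)·P̄ = [299/59 -506/59; -506/59 1056/59]
step 1: x̄ = F·x = [132/59, 149/59]
step 1: P̄ = F·P·Fᵀ + Q = [6724/59 4/59; 4/59 346/59]
step 1: y = z − H·x̄ = [9]
step 1: S = H·P̄·Hᵀ + R = [466]
step 1: K = P̄·Hᵀ·S⁻¹ = [-114/233; -3/233]
step 1: x' = x̄ + K·y = [-29778/13747, 33124/13747]
step 1: P' = (I − K·H)·P̄ = [33164/13747 -39424/13747; -39424/13747 79556/13747]
step 2: x̄ = F·x = [-96026/13747, -448/233]
step 2: P̄ = F·P·Fᵀ + Q = [550325/13747 432/233; 432/233 1390/233]
step 2: y = z − H·x̄ = [-204737/13747]
step 2: S = H·P̄·Hᵀ + R = [2440250/13747]
step 2: K = P̄·Hᵀ·S⁻¹ = [-563069/1220125; -66493/1220125]
step 2: x' = x̄ + K·y = [-136951/1220125, -1355697/1220125]
step 2: P' = (I − K·H)·P̄ = [2718549/1220125 -3184822/1220125; -3184822/1220125 6635616/1220125]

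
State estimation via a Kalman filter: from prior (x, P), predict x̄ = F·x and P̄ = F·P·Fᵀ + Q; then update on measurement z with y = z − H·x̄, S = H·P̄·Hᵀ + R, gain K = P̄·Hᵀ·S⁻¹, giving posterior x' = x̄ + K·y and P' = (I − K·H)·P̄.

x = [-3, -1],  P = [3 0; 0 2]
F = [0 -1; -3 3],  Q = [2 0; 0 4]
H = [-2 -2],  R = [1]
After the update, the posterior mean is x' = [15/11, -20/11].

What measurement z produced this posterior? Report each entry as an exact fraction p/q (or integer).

x̄ = F·x = [1, 6]
P̄ = F·P·Fᵀ + Q = [4 -6; -6 49]
S = H·P̄·Hᵀ + R = [165]
K = P̄·Hᵀ·S⁻¹ = [4/165; -86/165]
x' − x̄ = [4/11, -86/11] = K·y
y = (KᵀK)⁻¹·Kᵀ·(x' − x̄) = [15]
z = y + H·x̄ = [15] + [-14] = [1]

z = [1]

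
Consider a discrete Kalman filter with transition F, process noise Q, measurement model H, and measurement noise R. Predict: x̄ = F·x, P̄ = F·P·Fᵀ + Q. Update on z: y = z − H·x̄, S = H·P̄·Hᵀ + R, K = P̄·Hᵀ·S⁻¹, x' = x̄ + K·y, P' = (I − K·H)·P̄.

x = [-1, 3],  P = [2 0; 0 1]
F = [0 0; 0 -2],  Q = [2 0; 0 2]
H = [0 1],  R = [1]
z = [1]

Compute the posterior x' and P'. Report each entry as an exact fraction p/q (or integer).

x̄ = F·x = [0, -6]
P̄ = F·P·Fᵀ + Q = [2 0; 0 6]
y = z − H·x̄ = [7]
S = H·P̄·Hᵀ + R = [7]
K = P̄·Hᵀ·S⁻¹ = [0; 6/7]
x' = x̄ + K·y = [0, 0]
P' = (I − K·H)·P̄ = [2 0; 0 6/7]

x' = [0, 0]
P' = [2 0; 0 6/7]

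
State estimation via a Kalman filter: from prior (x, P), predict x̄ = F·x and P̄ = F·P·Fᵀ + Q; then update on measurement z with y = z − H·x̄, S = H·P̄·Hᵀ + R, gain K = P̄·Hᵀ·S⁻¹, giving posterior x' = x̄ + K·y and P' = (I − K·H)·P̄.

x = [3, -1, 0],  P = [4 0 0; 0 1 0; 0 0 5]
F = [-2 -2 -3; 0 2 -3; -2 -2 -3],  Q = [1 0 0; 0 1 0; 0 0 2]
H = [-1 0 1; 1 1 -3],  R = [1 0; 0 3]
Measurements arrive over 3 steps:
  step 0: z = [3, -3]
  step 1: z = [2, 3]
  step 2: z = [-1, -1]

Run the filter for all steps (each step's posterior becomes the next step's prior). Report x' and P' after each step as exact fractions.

step 0: x' = [-1613/623, -766/623, -185/623], P' = [8742/623 14055/623 7958/623; 14055/623 27054/623 13831/623; 7958/623 13831/623 7629/623]
step 1: x' = [-40633153/10210889, -5201171/10210889, -25426387/10210889], P' = [51729474/10210889 55540773/10210889 40636750/10210889; 55540773/10210889 114631752/10210889 56293847/10210889; 40636750/10210889 56293847/10210889 37194561/10210889]
step 2: x' = [234465319697/44267001431, 317078902553/44267001431, 199571496644/44267001431], P' = [229605216510/44267001431 250280056395/44267001431 181262378914/44267001431; 250280056395/44267001431 511522708962/44267001431 252605455583/44267001431; 181262378914/44267001431 252605455583/44267001431 165994709001/44267001431]

step 0: x̄ = F·x = [-4, -2, -4]
step 0: P̄ = F·P·Fᵀ + Q = [66 41 65; 41 50 41; 65 41 67]
step 0: y = z − H·x̄ = [3, -9]
step 0: S = H·P̄·Hᵀ + R = [4 -7; -7 168]
step 0: K = P̄·Hᵀ·S⁻¹ = [-112/89 -359/623; -32/89 -128/623; -47/89 -366/623]
step 0: x' = x̄ + K·y = [-1613/623, -766/623, -185/623]
step 0: P' = (I − K·H)·P̄ = [8742/623 14055/623 7958/623; 14055/623 27054/623 13831/623; 7958/623 13831/623 7629/623]
step 1: x̄ = F·x = [759/89, -977/623, 759/89]
step 1: P̄ = F·P·Fᵀ + Q = [83768/89 -6861/89 83679/89; -6861/89 11528/623 -6861/89; 83679/89 -6861/89 83857/89]
step 1: y = z − H·x̄ = [2, 13472/623]
step 1: S = H·P̄·Hᵀ + R = [4 -7; -7 2560354/623]
step 1: K = P̄·Hᵀ·S⁻¹ = [-11092724/10210889 -4880001/10210889; 753074/10210889 430328/10210889; -3442189/10210889 -4884362/10210889]
step 1: x' = x̄ + K·y = [-40633153/10210889, -5201171/10210889, -25426387/10210889]
step 1: P' = (I − K·H)·P̄ = [51729474/10210889 55540773/10210889 40636750/10210889; 55540773/10210889 114631752/10210889 56293847/10210889; 40636750/10210889 56293847/10210889 37194561/10210889]
step 2: x̄ = F·x = [167947809/10210889, 65876819/10210889, 167947809/10210889]
step 2: P̄ = F·P·Fᵀ + Q = [2617900190/10210889 -102118551/10210889 2607689301/10210889; -102118551/10210889 127962782/10210889 -102118551/10210889; 2607689301/10210889 -102118551/10210889 2628111079/10210889]
step 2: y = z − H·x̄ = [-1, 259807910/10210889]
step 2: S = H·P̄·Hᵀ + R = [4 -7; -7 11191833748/10210889]
step 2: K = P̄·Hᵀ·S⁻¹ = [-48342837596/44267001431 -21300621279/44267001431; 2325399188/44267001431 1328799536/44267001431; -15267669913/44267001431 -21372097502/44267001431]
step 2: x' = x̄ + K·y = [234465319697/44267001431, 317078902553/44267001431, 199571496644/44267001431]
step 2: P' = (I − K·H)·P̄ = [229605216510/44267001431 250280056395/44267001431 181262378914/44267001431; 250280056395/44267001431 511522708962/44267001431 252605455583/44267001431; 181262378914/44267001431 252605455583/44267001431 165994709001/44267001431]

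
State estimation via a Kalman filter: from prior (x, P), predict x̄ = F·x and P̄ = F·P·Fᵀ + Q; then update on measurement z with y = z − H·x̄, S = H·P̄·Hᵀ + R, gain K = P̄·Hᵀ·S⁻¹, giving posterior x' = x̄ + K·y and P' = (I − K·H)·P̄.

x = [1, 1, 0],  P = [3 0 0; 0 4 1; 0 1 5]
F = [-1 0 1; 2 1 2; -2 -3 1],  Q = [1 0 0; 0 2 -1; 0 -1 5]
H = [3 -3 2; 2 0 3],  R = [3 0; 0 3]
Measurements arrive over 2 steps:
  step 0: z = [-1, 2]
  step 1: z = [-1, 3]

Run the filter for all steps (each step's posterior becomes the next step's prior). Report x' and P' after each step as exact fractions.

step 0: x' = [10226/41987, 151311/167948, 20078/41987], P' = [220299/41987 128196/41987 -141588/41987; 128196/41987 376813/167948 -73509/41987; -141588/41987 -73509/41987 104640/41987]
step 1: x' = [11619420489/9248120449, 15411057339/9248120449, 1281538393/9248120449], P' = [16116836898/9248120449 9558800568/9248120449 -9849946878/9248120449; 9558800568/9248120449 9362075504/9248120449 -4281303639/9248120449; -9849946878/9248120449 -4281303639/9248120449 8762681730/9248120449]

step 0: x̄ = F·x = [-1, 3, -5]
step 0: P̄ = F·P·Fᵀ + Q = [9 5 8; 5 42 -20; 8 -20 52]
step 0: y = z − H·x̄ = [21, 19]
step 0: S = H·P̄·Hᵀ + R = [916 620; 620 603]
step 0: K = P̄·Hᵀ·S⁻¹ = [-2289/41987 5278/41987; -60053/167948 11955/41987; 1681/41987 10248/41987]
step 0: x' = x̄ + K·y = [10226/41987, 151311/167948, 20078/41987]
step 0: P' = (I − K·H)·P̄ = [220299/41987 128196/41987 -141588/41987; 128196/41987 376813/167948 -73509/41987; -141588/41987 -73509/41987 104640/41987]
step 1: x̄ = F·x = [9852/41987, 393743/167948, -455429/167948]
step 1: P̄ = F·P·Fᵀ + Q = [650102/41987 -433023/41987 1575117/41987; -433023/41987 2255909/167948 -5485439/167948; 1575117/41987 -5485439/167948 18357433/167948]
step 1: y = z − H·x̄ = [1805915/167948, 1791315/167948]
step 1: S = H·P̄·Hᵀ + R = [290248969/167948 267414633/167948; 267414633/167948 251727989/167948]
step 1: K = P̄·Hᵀ·S⁻¹ = [-8594922/9248120449 894611054/9248120449; -2657477362/9248120449 2091230073/9248120449; 273144581/9248120449 2196050478/9248120449]
step 1: x' = x̄ + K·y = [11619420489/9248120449, 15411057339/9248120449, 1281538393/9248120449]
step 1: P' = (I − K·H)·P̄ = [16116836898/9248120449 9558800568/9248120449 -9849946878/9248120449; 9558800568/9248120449 9362075504/9248120449 -4281303639/9248120449; -9849946878/9248120449 -4281303639/9248120449 8762681730/9248120449]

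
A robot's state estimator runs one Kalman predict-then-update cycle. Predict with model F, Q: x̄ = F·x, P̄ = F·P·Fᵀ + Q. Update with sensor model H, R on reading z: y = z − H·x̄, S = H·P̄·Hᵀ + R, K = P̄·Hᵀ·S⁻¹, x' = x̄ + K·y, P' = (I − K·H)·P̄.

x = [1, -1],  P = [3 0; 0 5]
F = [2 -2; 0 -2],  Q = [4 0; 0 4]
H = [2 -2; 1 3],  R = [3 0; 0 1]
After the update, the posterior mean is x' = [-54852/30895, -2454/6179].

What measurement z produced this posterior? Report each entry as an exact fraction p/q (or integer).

x̄ = F·x = [4, 2]
P̄ = F·P·Fᵀ + Q = [36 20; 20 24]
S = H·P̄·Hᵀ + R = [83 8; 8 373]
K = P̄·Hᵀ·S⁻¹ = [11168/30895 7712/30895; -744/6179 1540/6179]
x' − x̄ = [-178432/30895, -14812/6179] = K·y
y = (KᵀK)⁻¹·Kᵀ·(x' − x̄) = [-7, -13]
z = y + H·x̄ = [-7, -13] + [4, 10] = [-3, -3]

z = [-3, -3]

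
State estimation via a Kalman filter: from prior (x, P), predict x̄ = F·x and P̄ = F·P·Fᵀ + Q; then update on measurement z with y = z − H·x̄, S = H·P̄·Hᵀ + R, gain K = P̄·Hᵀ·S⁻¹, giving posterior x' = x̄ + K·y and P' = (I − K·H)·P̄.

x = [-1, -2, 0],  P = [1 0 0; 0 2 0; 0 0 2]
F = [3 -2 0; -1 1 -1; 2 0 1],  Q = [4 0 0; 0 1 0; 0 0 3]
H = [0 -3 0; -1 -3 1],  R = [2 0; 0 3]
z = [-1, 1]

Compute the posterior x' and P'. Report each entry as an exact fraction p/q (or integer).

x' = [-1050/389, 69/389, -690/389]
P' = [2898/389 -206/389 1671/389; -206/389 78/389 -2/389; 1671/389 -2/389 1965/389]

x̄ = F·x = [1, -1, -2]
P̄ = F·P·Fᵀ + Q = [21 -7 6; -7 6 -4; 6 -4 9]
y = z − H·x̄ = [-4, 1]
S = H·P̄·Hᵀ + R = [56 45; 45 57]
K = P̄·Hᵀ·S⁻¹ = [309/389 -203/389; -117/389 -10/389; 3/389 100/389]
x' = x̄ + K·y = [-1050/389, 69/389, -690/389]
P' = (I − K·H)·P̄ = [2898/389 -206/389 1671/389; -206/389 78/389 -2/389; 1671/389 -2/389 1965/389]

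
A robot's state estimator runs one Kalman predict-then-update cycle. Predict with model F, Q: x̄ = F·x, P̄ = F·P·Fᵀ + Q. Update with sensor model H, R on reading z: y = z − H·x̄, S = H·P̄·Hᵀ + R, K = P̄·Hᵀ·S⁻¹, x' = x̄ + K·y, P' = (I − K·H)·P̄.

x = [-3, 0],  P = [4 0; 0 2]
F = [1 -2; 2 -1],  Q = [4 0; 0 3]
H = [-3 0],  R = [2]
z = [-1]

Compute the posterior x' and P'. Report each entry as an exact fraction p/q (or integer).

x' = [21/73, -258/73]
P' = [16/73 12/73; 12/73 885/73]

x̄ = F·x = [-3, -6]
P̄ = F·P·Fᵀ + Q = [16 12; 12 21]
y = z − H·x̄ = [-10]
S = H·P̄·Hᵀ + R = [146]
K = P̄·Hᵀ·S⁻¹ = [-24/73; -18/73]
x' = x̄ + K·y = [21/73, -258/73]
P' = (I − K·H)·P̄ = [16/73 12/73; 12/73 885/73]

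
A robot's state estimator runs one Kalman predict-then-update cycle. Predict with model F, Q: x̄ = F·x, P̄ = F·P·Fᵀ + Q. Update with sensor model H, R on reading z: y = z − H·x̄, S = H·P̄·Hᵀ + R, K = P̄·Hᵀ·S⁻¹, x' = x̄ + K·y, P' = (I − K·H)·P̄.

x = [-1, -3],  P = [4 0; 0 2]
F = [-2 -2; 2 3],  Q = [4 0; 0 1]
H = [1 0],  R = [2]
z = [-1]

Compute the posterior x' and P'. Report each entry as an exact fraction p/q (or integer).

x' = [-2/5, -13/5]
P' = [28/15 -28/15; -28/15 133/15]

x̄ = F·x = [8, -11]
P̄ = F·P·Fᵀ + Q = [28 -28; -28 35]
y = z − H·x̄ = [-9]
S = H·P̄·Hᵀ + R = [30]
K = P̄·Hᵀ·S⁻¹ = [14/15; -14/15]
x' = x̄ + K·y = [-2/5, -13/5]
P' = (I − K·H)·P̄ = [28/15 -28/15; -28/15 133/15]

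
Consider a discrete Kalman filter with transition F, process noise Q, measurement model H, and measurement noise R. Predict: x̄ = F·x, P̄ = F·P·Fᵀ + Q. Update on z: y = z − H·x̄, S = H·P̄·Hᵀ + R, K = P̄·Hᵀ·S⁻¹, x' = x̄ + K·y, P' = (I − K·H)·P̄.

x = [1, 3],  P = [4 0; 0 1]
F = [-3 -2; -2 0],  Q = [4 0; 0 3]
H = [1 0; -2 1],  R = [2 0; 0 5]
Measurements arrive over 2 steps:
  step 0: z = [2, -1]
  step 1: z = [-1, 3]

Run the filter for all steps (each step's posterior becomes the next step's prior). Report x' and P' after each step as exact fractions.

step 0: x̄ = F·x = [-9, -2]
step 0: P̄ = F·P·Fᵀ + Q = [44 24; 24 19]
step 0: y = z − H·x̄ = [11, -17]
step 0: S = H·P̄·Hᵀ + R = [46 -64; -64 104]
step 0: K = P̄·Hᵀ·S⁻¹ = [30/43 -8/43; 40/43 101/344]
step 0: x' = x̄ + K·y = [79/43, 1115/344]
step 0: P' = (I − K·H)·P̄ = [60/43 80/43; 80/43 1785/344]
step 1: x̄ = F·x = [-2063/172, -158/43]
step 1: P̄ = F·P·Fᵀ + Q = [5129/86 680/43; 680/43 369/43]
step 1: y = z − H·x̄ = [1891/172, -1489/86]
step 1: S = H·P̄·Hᵀ + R = [5301/86 -4449/43; -4449/43 8122/43]
step 1: K = P̄·Hᵀ·S⁻¹ = [6019/10080 -1483/6720; 3701/5760 883/3840]
step 1: x' = x̄ + K·y = [-6485/4032, -1363/2304]
step 1: P' = (I − K·H)·P̄ = [6019/5040 3701/2880; 3701/2880 42853/11520]

step 0: x' = [79/43, 1115/344], P' = [60/43 80/43; 80/43 1785/344]
step 1: x' = [-6485/4032, -1363/2304], P' = [6019/5040 3701/2880; 3701/2880 42853/11520]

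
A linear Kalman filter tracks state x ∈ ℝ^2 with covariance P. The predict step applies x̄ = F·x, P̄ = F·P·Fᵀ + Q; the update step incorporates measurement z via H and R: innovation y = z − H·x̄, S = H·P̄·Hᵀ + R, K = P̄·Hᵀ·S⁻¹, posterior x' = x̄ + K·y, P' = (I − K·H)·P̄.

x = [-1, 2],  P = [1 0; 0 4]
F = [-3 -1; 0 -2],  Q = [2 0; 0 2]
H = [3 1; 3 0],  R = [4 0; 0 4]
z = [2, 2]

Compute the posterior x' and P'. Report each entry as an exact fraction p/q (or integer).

x' = [1526/1607, -2516/1607]
P' = [532/1607 -1172/1607; -1172/1607 7560/1607]

x̄ = F·x = [1, -4]
P̄ = F·P·Fᵀ + Q = [15 8; 8 18]
y = z − H·x̄ = [3, -1]
S = H·P̄·Hᵀ + R = [205 159; 159 139]
K = P̄·Hᵀ·S⁻¹ = [106/1607 399/1607; 1011/1607 -879/1607]
x' = x̄ + K·y = [1526/1607, -2516/1607]
P' = (I − K·H)·P̄ = [532/1607 -1172/1607; -1172/1607 7560/1607]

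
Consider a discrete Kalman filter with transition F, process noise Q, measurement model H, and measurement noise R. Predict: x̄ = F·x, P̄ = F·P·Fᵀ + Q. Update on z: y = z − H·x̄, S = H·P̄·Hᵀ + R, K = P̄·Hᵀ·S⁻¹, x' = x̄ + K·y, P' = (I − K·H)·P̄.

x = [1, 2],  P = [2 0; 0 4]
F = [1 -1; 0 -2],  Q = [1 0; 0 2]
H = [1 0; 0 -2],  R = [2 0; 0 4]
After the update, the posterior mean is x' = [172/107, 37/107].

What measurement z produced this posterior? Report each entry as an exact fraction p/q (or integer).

z = [2, -1]

x̄ = F·x = [-1, -4]
P̄ = F·P·Fᵀ + Q = [7 8; 8 18]
S = H·P̄·Hᵀ + R = [9 -16; -16 76]
K = P̄·Hᵀ·S⁻¹ = [69/107 -8/107; 8/107 -49/107]
x' − x̄ = [279/107, 465/107] = K·y
y = (KᵀK)⁻¹·Kᵀ·(x' − x̄) = [3, -9]
z = y + H·x̄ = [3, -9] + [-1, 8] = [2, -1]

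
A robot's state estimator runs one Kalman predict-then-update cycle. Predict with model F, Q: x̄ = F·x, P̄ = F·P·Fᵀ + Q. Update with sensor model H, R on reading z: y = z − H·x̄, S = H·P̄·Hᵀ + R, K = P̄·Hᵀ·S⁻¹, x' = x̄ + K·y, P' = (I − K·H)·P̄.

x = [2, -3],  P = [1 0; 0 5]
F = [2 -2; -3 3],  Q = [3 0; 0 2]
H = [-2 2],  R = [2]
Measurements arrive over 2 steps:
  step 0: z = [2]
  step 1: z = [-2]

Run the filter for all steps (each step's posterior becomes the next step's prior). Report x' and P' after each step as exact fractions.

step 0: x' = [-166/311, 119/311], P' = [459/311 396/311; 396/311 488/311]
step 1: x' = [7246/11171, -2189/11171], P' = [16135/11171 13652/11171; 13652/11171 16599/11171]

step 0: x̄ = F·x = [10, -15]
step 0: P̄ = F·P·Fᵀ + Q = [27 -36; -36 56]
step 0: y = z − H·x̄ = [52]
step 0: S = H·P̄·Hᵀ + R = [622]
step 0: K = P̄·Hᵀ·S⁻¹ = [-63/311; 92/311]
step 0: x' = x̄ + K·y = [-166/311, 119/311]
step 0: P' = (I − K·H)·P̄ = [459/311 396/311; 396/311 488/311]
step 1: x̄ = F·x = [-570/311, 855/311]
step 1: P̄ = F·P·Fᵀ + Q = [1553/311 -930/311; -930/311 2017/311]
step 1: y = z − H·x̄ = [-3472/311]
step 1: S = H·P̄·Hᵀ + R = [22342/311]
step 1: K = P̄·Hᵀ·S⁻¹ = [-2483/11171; 2947/11171]
step 1: x' = x̄ + K·y = [7246/11171, -2189/11171]
step 1: P' = (I − K·H)·P̄ = [16135/11171 13652/11171; 13652/11171 16599/11171]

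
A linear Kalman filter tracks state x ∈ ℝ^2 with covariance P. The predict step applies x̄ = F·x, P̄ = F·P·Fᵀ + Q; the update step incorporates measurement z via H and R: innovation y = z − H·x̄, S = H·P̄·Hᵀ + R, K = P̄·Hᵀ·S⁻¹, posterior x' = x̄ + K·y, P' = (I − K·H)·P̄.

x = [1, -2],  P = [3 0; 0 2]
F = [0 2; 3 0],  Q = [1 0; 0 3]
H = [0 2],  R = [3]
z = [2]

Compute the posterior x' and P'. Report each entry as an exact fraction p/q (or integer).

x' = [-4, 43/41]
P' = [9 0; 0 30/41]

x̄ = F·x = [-4, 3]
P̄ = F·P·Fᵀ + Q = [9 0; 0 30]
y = z − H·x̄ = [-4]
S = H·P̄·Hᵀ + R = [123]
K = P̄·Hᵀ·S⁻¹ = [0; 20/41]
x' = x̄ + K·y = [-4, 43/41]
P' = (I − K·H)·P̄ = [9 0; 0 30/41]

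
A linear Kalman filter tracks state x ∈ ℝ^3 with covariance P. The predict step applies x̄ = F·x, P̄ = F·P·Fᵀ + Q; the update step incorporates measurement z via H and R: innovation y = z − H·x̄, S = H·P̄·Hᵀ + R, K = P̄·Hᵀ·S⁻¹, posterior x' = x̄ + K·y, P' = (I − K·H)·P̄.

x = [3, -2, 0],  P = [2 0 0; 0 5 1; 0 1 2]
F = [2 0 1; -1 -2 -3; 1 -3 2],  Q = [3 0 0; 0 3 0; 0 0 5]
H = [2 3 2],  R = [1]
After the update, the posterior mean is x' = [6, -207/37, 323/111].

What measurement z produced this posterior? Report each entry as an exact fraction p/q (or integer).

z = [1]

x̄ = F·x = [6, 1, 9]
P̄ = F·P·Fᵀ + Q = [13 -12 5; -12 55 21; 5 21 48]
S = H·P̄·Hᵀ + R = [888]
K = P̄·Hᵀ·S⁻¹ = [0; 61/296; 169/888]
x' − x̄ = [0, -244/37, -676/111] = K·y
y = (KᵀK)⁻¹·Kᵀ·(x' − x̄) = [-32]
z = y + H·x̄ = [-32] + [33] = [1]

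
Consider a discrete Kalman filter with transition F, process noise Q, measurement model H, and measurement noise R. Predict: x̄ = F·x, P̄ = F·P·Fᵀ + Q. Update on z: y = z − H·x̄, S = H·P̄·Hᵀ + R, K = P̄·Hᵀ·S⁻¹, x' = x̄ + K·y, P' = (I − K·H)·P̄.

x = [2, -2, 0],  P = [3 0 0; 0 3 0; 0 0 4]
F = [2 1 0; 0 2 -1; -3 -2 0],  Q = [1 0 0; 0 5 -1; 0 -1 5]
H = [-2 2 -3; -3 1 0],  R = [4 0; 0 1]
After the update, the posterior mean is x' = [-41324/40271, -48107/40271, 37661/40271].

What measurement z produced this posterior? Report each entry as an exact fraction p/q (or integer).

z = [-3, 2]

x̄ = F·x = [2, -4, -2]
P̄ = F·P·Fᵀ + Q = [16 6 -24; 6 21 -13; -24 -13 44]
S = H·P̄·Hᵀ + R = [368 -87; -87 130]
K = P̄·Hᵀ·S⁻¹ = [3106/40271 -10932/40271; 9231/40271 7107/40271; -9167/40271 12142/40271]
x' − x̄ = [-121866/40271, 112977/40271, 118203/40271] = K·y
y = (KᵀK)⁻¹·Kᵀ·(x' − x̄) = [3, 12]
z = y + H·x̄ = [3, 12] + [-6, -10] = [-3, 2]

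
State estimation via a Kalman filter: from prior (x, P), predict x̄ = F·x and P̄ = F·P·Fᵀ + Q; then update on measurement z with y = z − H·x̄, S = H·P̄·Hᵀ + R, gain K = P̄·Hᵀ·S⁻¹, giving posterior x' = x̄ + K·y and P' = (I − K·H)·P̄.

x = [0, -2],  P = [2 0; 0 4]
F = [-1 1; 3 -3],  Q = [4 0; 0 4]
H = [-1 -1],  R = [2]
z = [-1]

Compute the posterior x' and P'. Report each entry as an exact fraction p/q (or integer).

x̄ = F·x = [-2, 6]
P̄ = F·P·Fᵀ + Q = [10 -18; -18 58]
y = z − H·x̄ = [3]
S = H·P̄·Hᵀ + R = [34]
K = P̄·Hᵀ·S⁻¹ = [4/17; -20/17]
x' = x̄ + K·y = [-22/17, 42/17]
P' = (I − K·H)·P̄ = [138/17 -146/17; -146/17 186/17]

x' = [-22/17, 42/17]
P' = [138/17 -146/17; -146/17 186/17]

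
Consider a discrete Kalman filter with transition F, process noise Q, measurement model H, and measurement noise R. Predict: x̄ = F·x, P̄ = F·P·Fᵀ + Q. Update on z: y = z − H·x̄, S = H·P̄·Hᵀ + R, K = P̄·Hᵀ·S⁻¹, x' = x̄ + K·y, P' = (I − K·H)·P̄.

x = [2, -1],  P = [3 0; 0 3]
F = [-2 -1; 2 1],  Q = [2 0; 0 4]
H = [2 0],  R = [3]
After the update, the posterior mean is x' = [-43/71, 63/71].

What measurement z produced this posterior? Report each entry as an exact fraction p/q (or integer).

z = [-1]

x̄ = F·x = [-3, 3]
P̄ = F·P·Fᵀ + Q = [17 -15; -15 19]
S = H·P̄·Hᵀ + R = [71]
K = P̄·Hᵀ·S⁻¹ = [34/71; -30/71]
x' − x̄ = [170/71, -150/71] = K·y
y = (KᵀK)⁻¹·Kᵀ·(x' − x̄) = [5]
z = y + H·x̄ = [5] + [-6] = [-1]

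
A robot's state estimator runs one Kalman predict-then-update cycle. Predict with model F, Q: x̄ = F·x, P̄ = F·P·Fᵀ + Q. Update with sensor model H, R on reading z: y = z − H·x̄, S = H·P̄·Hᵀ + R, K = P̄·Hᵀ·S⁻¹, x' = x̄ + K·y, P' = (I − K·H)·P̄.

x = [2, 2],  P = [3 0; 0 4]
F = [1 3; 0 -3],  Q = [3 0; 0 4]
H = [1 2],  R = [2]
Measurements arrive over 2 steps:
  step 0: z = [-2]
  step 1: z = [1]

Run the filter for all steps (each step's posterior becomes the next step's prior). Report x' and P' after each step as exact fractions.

step 0: x̄ = F·x = [8, -6]
step 0: P̄ = F·P·Fᵀ + Q = [42 -36; -36 40]
step 0: y = z − H·x̄ = [2]
step 0: S = H·P̄·Hᵀ + R = [60]
step 0: K = P̄·Hᵀ·S⁻¹ = [-1/2; 11/15]
step 0: x' = x̄ + K·y = [7, -68/15]
step 0: P' = (I − K·H)·P̄ = [27 -14; -14 116/15]
step 1: x̄ = F·x = [-33/5, 68/5]
step 1: P̄ = F·P·Fᵀ + Q = [78/5 -138/5; -138/5 368/5]
step 1: y = z − H·x̄ = [-98/5]
step 1: S = H·P̄·Hᵀ + R = [1008/5]
step 1: K = P̄·Hᵀ·S⁻¹ = [-11/56; 299/504]
step 1: x' = x̄ + K·y = [-11/4, 71/36]
step 1: P' = (I − K·H)·P̄ = [219/28 -115/28; -115/28 667/252]

step 0: x' = [7, -68/15], P' = [27 -14; -14 116/15]
step 1: x' = [-11/4, 71/36], P' = [219/28 -115/28; -115/28 667/252]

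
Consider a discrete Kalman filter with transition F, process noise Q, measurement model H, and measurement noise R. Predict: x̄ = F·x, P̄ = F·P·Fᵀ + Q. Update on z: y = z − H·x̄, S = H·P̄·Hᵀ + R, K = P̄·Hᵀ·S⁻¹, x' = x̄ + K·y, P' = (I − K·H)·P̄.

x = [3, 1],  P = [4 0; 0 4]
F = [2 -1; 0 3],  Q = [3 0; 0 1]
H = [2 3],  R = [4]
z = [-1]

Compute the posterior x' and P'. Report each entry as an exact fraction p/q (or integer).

x' = [245/57, -59/19]
P' = [1291/57 -286/19; -286/19 992/95]

x̄ = F·x = [5, 3]
P̄ = F·P·Fᵀ + Q = [23 -12; -12 37]
y = z − H·x̄ = [-20]
S = H·P̄·Hᵀ + R = [285]
K = P̄·Hᵀ·S⁻¹ = [2/57; 29/95]
x' = x̄ + K·y = [245/57, -59/19]
P' = (I − K·H)·P̄ = [1291/57 -286/19; -286/19 992/95]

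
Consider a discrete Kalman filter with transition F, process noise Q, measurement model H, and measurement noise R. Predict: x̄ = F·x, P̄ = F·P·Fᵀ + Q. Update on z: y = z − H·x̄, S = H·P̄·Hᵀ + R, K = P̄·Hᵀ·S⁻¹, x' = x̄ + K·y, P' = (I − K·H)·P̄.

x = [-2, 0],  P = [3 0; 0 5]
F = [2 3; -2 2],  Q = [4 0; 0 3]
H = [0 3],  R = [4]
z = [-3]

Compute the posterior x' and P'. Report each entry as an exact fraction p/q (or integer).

x̄ = F·x = [-4, 4]
P̄ = F·P·Fᵀ + Q = [61 18; 18 35]
y = z − H·x̄ = [-15]
S = H·P̄·Hᵀ + R = [319]
K = P̄·Hᵀ·S⁻¹ = [54/319; 105/319]
x' = x̄ + K·y = [-2086/319, -299/319]
P' = (I − K·H)·P̄ = [16543/319 72/319; 72/319 140/319]

x' = [-2086/319, -299/319]
P' = [16543/319 72/319; 72/319 140/319]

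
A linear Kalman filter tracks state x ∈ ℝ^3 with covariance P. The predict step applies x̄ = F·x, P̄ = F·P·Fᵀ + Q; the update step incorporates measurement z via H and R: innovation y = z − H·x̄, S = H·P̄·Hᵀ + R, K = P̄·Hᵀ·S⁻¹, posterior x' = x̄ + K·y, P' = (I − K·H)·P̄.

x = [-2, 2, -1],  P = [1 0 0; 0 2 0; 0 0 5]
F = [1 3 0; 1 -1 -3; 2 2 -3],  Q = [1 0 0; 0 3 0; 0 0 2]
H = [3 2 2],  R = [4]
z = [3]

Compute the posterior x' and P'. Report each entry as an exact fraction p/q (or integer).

x̄ = F·x = [4, -1, 3]
P̄ = F·P·Fᵀ + Q = [20 -5 14; -5 51 43; 14 43 59]
y = z − H·x̄ = [-13]
S = H·P̄·Hᵀ + R = [1076]
K = P̄·Hᵀ·S⁻¹ = [39/538; 173/1076; 123/538]
x' = x̄ + K·y = [1645/538, -3325/1076, 15/538]
P' = (I − K·H)·P̄ = [3859/269 -9437/538 -1031/269; -9437/538 24947/1076 1855/538; -1031/269 1855/538 742/269]

x' = [1645/538, -3325/1076, 15/538]
P' = [3859/269 -9437/538 -1031/269; -9437/538 24947/1076 1855/538; -1031/269 1855/538 742/269]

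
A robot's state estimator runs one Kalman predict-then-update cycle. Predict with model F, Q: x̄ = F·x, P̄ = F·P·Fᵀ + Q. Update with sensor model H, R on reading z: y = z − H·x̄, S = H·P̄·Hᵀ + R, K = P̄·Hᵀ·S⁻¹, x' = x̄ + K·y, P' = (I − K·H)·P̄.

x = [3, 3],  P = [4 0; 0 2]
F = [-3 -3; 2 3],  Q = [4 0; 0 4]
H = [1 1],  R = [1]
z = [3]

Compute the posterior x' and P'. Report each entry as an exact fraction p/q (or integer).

x̄ = F·x = [-18, 15]
P̄ = F·P·Fᵀ + Q = [58 -42; -42 38]
y = z − H·x̄ = [6]
S = H·P̄·Hᵀ + R = [13]
K = P̄·Hᵀ·S⁻¹ = [16/13; -4/13]
x' = x̄ + K·y = [-138/13, 171/13]
P' = (I − K·H)·P̄ = [498/13 -482/13; -482/13 478/13]

x' = [-138/13, 171/13]
P' = [498/13 -482/13; -482/13 478/13]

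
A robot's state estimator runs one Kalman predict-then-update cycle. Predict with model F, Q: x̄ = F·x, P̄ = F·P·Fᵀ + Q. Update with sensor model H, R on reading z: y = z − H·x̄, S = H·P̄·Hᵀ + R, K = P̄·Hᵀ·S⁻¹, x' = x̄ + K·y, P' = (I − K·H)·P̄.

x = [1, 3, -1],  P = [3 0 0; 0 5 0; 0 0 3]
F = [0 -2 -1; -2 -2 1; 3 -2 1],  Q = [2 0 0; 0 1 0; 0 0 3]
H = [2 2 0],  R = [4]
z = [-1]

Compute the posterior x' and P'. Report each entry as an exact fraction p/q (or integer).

x̄ = F·x = [-5, -9, -4]
P̄ = F·P·Fᵀ + Q = [25 17 17; 17 36 5; 17 5 53]
y = z − H·x̄ = [27]
S = H·P̄·Hᵀ + R = [384]
K = P̄·Hᵀ·S⁻¹ = [7/32; 53/192; 11/96]
x' = x̄ + K·y = [29/32, -99/64, -29/32]
P' = (I − K·H)·P̄ = [53/8 -99/16 59/8; -99/16 647/96 -343/48; 59/8 -343/48 1151/24]

x' = [29/32, -99/64, -29/32]
P' = [53/8 -99/16 59/8; -99/16 647/96 -343/48; 59/8 -343/48 1151/24]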